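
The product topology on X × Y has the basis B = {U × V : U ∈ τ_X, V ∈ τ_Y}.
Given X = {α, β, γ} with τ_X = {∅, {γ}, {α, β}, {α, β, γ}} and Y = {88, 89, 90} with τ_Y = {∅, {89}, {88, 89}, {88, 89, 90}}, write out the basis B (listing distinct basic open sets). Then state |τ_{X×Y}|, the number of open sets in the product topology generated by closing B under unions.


Basis B = {∅ × ∅, {γ} × {89}, {α, β} × {89}, {γ} × {88, 89}, {α, β, γ} × {89}, {γ} × {88, 89, 90}, {α, β} × {88, 89}, {α, β} × {88, 89, 90}, {α, β, γ} × {88, 89}, {α, β, γ} × {88, 89, 90}}; |τ_{X×Y}| = 16.

Enumerate products U × V with U ∈ τ_X, V ∈ τ_Y (deduplicated):
  ∅ × ∅ = {} (∅)
  {γ} × {89} = {(γ,89)}
  {α, β} × {89} = {(α,89), (β,89)}
  {γ} × {88, 89} = {(γ,88), (γ,89)}
  {α, β, γ} × {89} = {(α,89), (β,89), (γ,89)}
  {γ} × {88, 89, 90} = {(γ,88), (γ,89), (γ,90)}
  {α, β} × {88, 89} = {(α,88), (α,89), (β,88), (β,89)}
  {α, β} × {88, 89, 90} = {(α,88), (α,89), (α,90), (β,88), (β,89), (β,90)}
  {α, β, γ} × {88, 89} = {(α,88), (α,89), (β,88), (β,89), (γ,88), (γ,89)}
  {α, β, γ} × {88, 89, 90} = {(α,88), (α,89), (α,90), (β,88), (β,89), (β,90), (γ,88), (γ,89), (γ,90)}
These 10 distinct sets form the basis B.
Close under arbitrary unions to get τ_{X×Y}; counting gives |τ_{X×Y}| = 16.


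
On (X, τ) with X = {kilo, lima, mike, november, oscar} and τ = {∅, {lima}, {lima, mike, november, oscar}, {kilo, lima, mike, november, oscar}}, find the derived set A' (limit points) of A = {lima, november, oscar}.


A' = {kilo, mike, november, oscar}

For each x ∈ X, list the open sets U ∈ τ with x ∈ U, then check whether U ∩ (A ∖ {x}) ≠ ∅ for every such U.
  x = kilo: opens ∋ x are {kilo, lima, mike, november, oscar}; each meets A ∖ {kilo}, so x IS a limit point.
  x = lima: open {lima} ∋ x has {lima} ∩ (A ∖ {lima}) = ∅, so x is NOT a limit point.
  x = mike: opens ∋ x are {lima, mike, november, oscar}, {kilo, lima, mike, november, oscar}; each meets A ∖ {mike}, so x IS a limit point.
  x = november: opens ∋ x are {lima, mike, november, oscar}, {kilo, lima, mike, november, oscar}; each meets A ∖ {november}, so x IS a limit point.
  x = oscar: opens ∋ x are {lima, mike, november, oscar}, {kilo, lima, mike, november, oscar}; each meets A ∖ {oscar}, so x IS a limit point.
Collecting: A' = {kilo, mike, november, oscar}.


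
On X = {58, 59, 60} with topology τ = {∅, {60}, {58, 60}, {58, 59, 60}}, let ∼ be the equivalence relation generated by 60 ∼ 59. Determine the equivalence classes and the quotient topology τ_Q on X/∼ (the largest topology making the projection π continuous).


X/∼ = {[58], [59=60]}; |τ_Q| = 2.

Equivalence classes: [58], [59=60].
Quotient map π: X → X/∼ sends 58 ↦ [58], 59 ↦ [59=60], 60 ↦ [59=60].
For each subset V ⊆ X/∼, compute π^{-1}(V) ⊆ X and check whether π^{-1}(V) ∈ τ. V is open in τ_Q iff π^{-1}(V) ∈ τ.
  V = {}: π^{-1}(V) = ∅ ∈ τ ✓.
  V = {[58]}: π^{-1}(V) = {58} ∉ τ ✗.
  V = {[59=60]}: π^{-1}(V) = {59, 60} ∉ τ ✗.
  V = {[58], [59=60]}: π^{-1}(V) = {58, 59, 60} ∈ τ ✓.
Open sets in the quotient: τ_Q = {{}, {[58], [59=60]}} (2 elements).


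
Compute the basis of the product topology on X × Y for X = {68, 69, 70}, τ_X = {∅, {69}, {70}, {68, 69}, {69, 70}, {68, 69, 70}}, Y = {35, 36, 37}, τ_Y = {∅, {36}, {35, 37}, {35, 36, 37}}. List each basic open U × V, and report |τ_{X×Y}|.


Basis B = {∅ × ∅, {69} × {36}, {70} × {36}, {68, 69} × {36}, {69} × {35, 37}, {69, 70} × {36}, {70} × {35, 37}, {68, 69, 70} × {36}, {69} × {35, 36, 37}, {70} × {35, 36, 37}, {68, 69} × {35, 37}, {69, 70} × {35, 37}, {68, 69} × {35, 36, 37}, {68, 69, 70} × {35, 37}, {69, 70} × {35, 36, 37}, {68, 69, 70} × {35, 36, 37}}; |τ_{X×Y}| = 36.

Enumerate products U × V with U ∈ τ_X, V ∈ τ_Y (deduplicated):
  ∅ × ∅ = {} (∅)
  {69} × {36} = {(69,36)}
  {70} × {36} = {(70,36)}
  {68, 69} × {36} = {(68,36), (69,36)}
  {69} × {35, 37} = {(69,35), (69,37)}
  {69, 70} × {36} = {(69,36), (70,36)}
  {70} × {35, 37} = {(70,35), (70,37)}
  {68, 69, 70} × {36} = {(68,36), (69,36), (70,36)}
  {69} × {35, 36, 37} = {(69,35), (69,36), (69,37)}
  {70} × {35, 36, 37} = {(70,35), (70,36), (70,37)}
  {68, 69} × {35, 37} = {(68,35), (68,37), (69,35), (69,37)}
  {69, 70} × {35, 37} = {(69,35), (69,37), (70,35), (70,37)}
  {68, 69} × {35, 36, 37} = {(68,35), (68,36), (68,37), (69,35), (69,36), (69,37)}
  {68, 69, 70} × {35, 37} = {(68,35), (68,37), (69,35), (69,37), (70,35), (70,37)}
  {69, 70} × {35, 36, 37} = {(69,35), (69,36), (69,37), (70,35), (70,36), (70,37)}
  {68, 69, 70} × {35, 36, 37} = {(68,35), (68,36), (68,37), (69,35), (69,36), (69,37), (70,35), (70,36), (70,37)}
These 16 distinct sets form the basis B.
Close under arbitrary unions to get τ_{X×Y}; counting gives |τ_{X×Y}| = 36.


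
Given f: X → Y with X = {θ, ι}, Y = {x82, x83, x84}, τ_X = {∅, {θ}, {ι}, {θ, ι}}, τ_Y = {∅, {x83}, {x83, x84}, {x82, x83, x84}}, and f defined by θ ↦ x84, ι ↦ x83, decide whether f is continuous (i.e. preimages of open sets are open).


f IS continuous.

Compute f^{-1}(U) for each U ∈ τ_Y:
  U = ∅: f^{-1}(U) = ∅ ∈ τ_X ✓.
  U = {x83}: f^{-1}(U) = {ι} ∈ τ_X ✓.
  U = {x83, x84}: f^{-1}(U) = {θ, ι} ∈ τ_X ✓.
  U = {x82, x83, x84}: f^{-1}(U) = {θ, ι} ∈ τ_X ✓.
Every preimage lies in τ_X, so f IS continuous.


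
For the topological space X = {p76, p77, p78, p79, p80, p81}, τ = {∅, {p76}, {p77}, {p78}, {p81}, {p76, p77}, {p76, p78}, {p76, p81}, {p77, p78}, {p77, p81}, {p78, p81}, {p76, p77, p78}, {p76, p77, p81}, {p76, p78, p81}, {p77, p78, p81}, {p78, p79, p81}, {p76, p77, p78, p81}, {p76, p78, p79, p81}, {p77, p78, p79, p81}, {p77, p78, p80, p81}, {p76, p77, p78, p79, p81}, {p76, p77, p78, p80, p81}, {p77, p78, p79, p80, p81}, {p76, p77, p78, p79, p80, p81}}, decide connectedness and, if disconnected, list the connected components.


(X, τ) is disconnected; components = [{p76}, {p77, p78, p79, p80, p81}].

Find clopen sets (U ∈ τ with X ∖ U ∈ τ):
  U = ∅, X ∖ U = {p76, p77, p78, p79, p80, p81} — both open, so U is clopen.
  U = {p76}, X ∖ U = {p77, p78, p79, p80, p81} — both open, so U is clopen.
  U = {p77, p78, p79, p80, p81}, X ∖ U = {p76} — both open, so U is clopen.
  U = {p76, p77, p78, p79, p80, p81}, X ∖ U = ∅ — both open, so U is clopen.
Nontrivial clopen(s) exist: e.g. {p76}. So (X, τ) is disconnected.
Compute connected components by grouping points that agree on all clopens:
  component: {p76}
  component: {p77, p78, p79, p80, p81}


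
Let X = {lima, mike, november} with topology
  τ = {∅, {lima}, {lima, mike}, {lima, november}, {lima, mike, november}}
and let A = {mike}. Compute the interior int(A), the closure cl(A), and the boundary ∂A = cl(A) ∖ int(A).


int(A) = ∅, cl(A) = {mike}, ∂A = {mike}.

Closed sets in (X, τ) are complements of opens:
  closed(X, τ) = {∅, {mike}, {november}, {mike, november}, {lima, mike, november}}.
int(A) = ⋃ {U ∈ τ : U ⊆ A}. Opens contained in A: ∅.
Taking the union of these: int(A) = ∅.
cl(A) = ⋂ {C closed : A ⊆ C}. Closed sets containing A: {mike}, {mike, november}, {lima, mike, november}.
Intersecting these: cl(A) = {mike}.
∂A = cl(A) ∖ int(A) = {mike} ∖ ∅ = {mike}.


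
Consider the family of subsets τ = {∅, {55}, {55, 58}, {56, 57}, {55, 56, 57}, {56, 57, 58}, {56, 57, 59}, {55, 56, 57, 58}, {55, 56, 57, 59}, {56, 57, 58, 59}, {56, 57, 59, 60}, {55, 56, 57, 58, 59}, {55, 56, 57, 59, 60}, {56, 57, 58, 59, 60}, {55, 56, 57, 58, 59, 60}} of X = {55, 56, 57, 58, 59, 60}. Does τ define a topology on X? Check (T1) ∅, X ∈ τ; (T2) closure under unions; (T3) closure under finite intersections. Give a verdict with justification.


τ is NOT a topology on X.

Axiom (T1): ∅ ∈ τ? Yes; X ∈ τ? Yes.
Axiom (T2/T3): check pairwise unions and intersections of members of τ.
Counterexample for (T3): {55, 58} ∩ {56, 57, 58} = {58} ∉ τ. Therefore τ is NOT a topology.


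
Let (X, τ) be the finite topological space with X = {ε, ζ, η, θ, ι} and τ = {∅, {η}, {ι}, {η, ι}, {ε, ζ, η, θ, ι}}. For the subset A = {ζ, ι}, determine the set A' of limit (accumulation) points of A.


A' = {ε, ζ, θ}

For each x ∈ X, list the open sets U ∈ τ with x ∈ U, then check whether U ∩ (A ∖ {x}) ≠ ∅ for every such U.
  x = ε: opens ∋ x are {ε, ζ, η, θ, ι}; each meets A ∖ {ε}, so x IS a limit point.
  x = ζ: opens ∋ x are {ε, ζ, η, θ, ι}; each meets A ∖ {ζ}, so x IS a limit point.
  x = η: open {η} ∋ x has {η} ∩ (A ∖ {η}) = ∅, so x is NOT a limit point.
  x = θ: opens ∋ x are {ε, ζ, η, θ, ι}; each meets A ∖ {θ}, so x IS a limit point.
  x = ι: open {ι} ∋ x has {ι} ∩ (A ∖ {ι}) = ∅, so x is NOT a limit point.
Collecting: A' = {ε, ζ, θ}.


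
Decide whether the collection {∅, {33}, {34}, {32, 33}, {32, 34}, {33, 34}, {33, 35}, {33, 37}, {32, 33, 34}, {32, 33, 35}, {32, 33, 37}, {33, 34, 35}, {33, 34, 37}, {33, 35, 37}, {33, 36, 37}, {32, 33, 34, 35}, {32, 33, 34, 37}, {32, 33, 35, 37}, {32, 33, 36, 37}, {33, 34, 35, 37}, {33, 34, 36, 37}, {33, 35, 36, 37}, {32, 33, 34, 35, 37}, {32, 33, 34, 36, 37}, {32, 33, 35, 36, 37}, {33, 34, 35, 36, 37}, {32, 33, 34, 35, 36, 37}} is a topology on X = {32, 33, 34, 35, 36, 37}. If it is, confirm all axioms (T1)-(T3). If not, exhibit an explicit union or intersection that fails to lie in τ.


τ is NOT a topology on X.

Axiom (T1): ∅ ∈ τ? Yes; X ∈ τ? Yes.
Axiom (T2/T3): check pairwise unions and intersections of members of τ.
Counterexample for (T3): {32, 33} ∩ {32, 34} = {32} ∉ τ. Therefore τ is NOT a topology.


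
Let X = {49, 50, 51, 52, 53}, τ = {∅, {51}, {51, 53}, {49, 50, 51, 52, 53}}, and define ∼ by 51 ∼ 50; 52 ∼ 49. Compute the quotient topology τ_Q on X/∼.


X/∼ = {[49=52], [50=51], [53]}; |τ_Q| = 2.

Equivalence classes: [49=52], [50=51], [53].
Quotient map π: X → X/∼ sends 49 ↦ [49=52], 50 ↦ [50=51], 51 ↦ [50=51], 52 ↦ [49=52], 53 ↦ [53].
For each subset V ⊆ X/∼, compute π^{-1}(V) ⊆ X and check whether π^{-1}(V) ∈ τ. V is open in τ_Q iff π^{-1}(V) ∈ τ.
  V = {}: π^{-1}(V) = ∅ ∈ τ ✓.
  V = {[49=52]}: π^{-1}(V) = {49, 52} ∉ τ ✗.
  V = {[50=51]}: π^{-1}(V) = {50, 51} ∉ τ ✗.
  V = {[49=52], [50=51]}: π^{-1}(V) = {49, 50, 51, 52} ∉ τ ✗.
  V = {[53]}: π^{-1}(V) = {53} ∉ τ ✗.
  V = {[49=52], [53]}: π^{-1}(V) = {49, 52, 53} ∉ τ ✗.
  V = {[50=51], [53]}: π^{-1}(V) = {50, 51, 53} ∉ τ ✗.
  V = {[49=52], [50=51], [53]}: π^{-1}(V) = {49, 50, 51, 52, 53} ∈ τ ✓.
Open sets in the quotient: τ_Q = {{}, {[49=52], [50=51], [53]}} (2 elements).


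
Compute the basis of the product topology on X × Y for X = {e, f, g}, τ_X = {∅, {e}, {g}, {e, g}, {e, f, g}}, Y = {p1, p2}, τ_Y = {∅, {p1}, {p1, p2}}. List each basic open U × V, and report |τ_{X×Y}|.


Basis B = {∅ × ∅, {e} × {p1}, {g} × {p1}, {e} × {p1, p2}, {e, g} × {p1}, {g} × {p1, p2}, {e, f, g} × {p1}, {e, g} × {p1, p2}, {e, f, g} × {p1, p2}}; |τ_{X×Y}| = 14.

Enumerate products U × V with U ∈ τ_X, V ∈ τ_Y (deduplicated):
  ∅ × ∅ = {} (∅)
  {e} × {p1} = {(e,p1)}
  {g} × {p1} = {(g,p1)}
  {e} × {p1, p2} = {(e,p1), (e,p2)}
  {e, g} × {p1} = {(e,p1), (g,p1)}
  {g} × {p1, p2} = {(g,p1), (g,p2)}
  {e, f, g} × {p1} = {(e,p1), (f,p1), (g,p1)}
  {e, g} × {p1, p2} = {(e,p1), (e,p2), (g,p1), (g,p2)}
  {e, f, g} × {p1, p2} = {(e,p1), (e,p2), (f,p1), (f,p2), (g,p1), (g,p2)}
These 9 distinct sets form the basis B.
Close under arbitrary unions to get τ_{X×Y}; counting gives |τ_{X×Y}| = 14.


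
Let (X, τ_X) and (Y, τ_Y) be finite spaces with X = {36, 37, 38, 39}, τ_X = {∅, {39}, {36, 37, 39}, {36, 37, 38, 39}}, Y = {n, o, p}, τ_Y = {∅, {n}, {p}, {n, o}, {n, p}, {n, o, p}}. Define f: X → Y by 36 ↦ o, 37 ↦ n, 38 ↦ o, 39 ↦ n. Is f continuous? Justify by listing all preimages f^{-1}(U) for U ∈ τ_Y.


f is NOT continuous.

Compute f^{-1}(U) for each U ∈ τ_Y:
  U = ∅: f^{-1}(U) = ∅ ∈ τ_X ✓.
  U = {n}: f^{-1}(U) = {37, 39} ∉ τ_X ✗.
  U = {p}: f^{-1}(U) = ∅ ∈ τ_X ✓.
  U = {n, o}: f^{-1}(U) = {36, 37, 38, 39} ∈ τ_X ✓.
  U = {n, p}: f^{-1}(U) = {37, 39} ∉ τ_X ✗.
  U = {n, o, p}: f^{-1}(U) = {36, 37, 38, 39} ∈ τ_X ✓.
Found U = {n} with f^{-1}(U) = {37, 39} not in τ_X. Therefore f is NOT continuous.


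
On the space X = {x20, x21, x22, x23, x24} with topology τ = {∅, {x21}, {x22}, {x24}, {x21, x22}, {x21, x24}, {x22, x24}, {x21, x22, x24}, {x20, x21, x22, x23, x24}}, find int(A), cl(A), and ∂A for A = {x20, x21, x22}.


int(A) = {x21, x22}, cl(A) = {x20, x21, x22, x23}, ∂A = {x20, x23}.

Closed sets in (X, τ) are complements of opens:
  closed(X, τ) = {∅, {x20, x23}, {x20, x21, x23}, {x20, x22, x23}, {x20, x23, x24}, {x20, x21, x22, x23}, {x20, x21, x23, x24}, {x20, x22, x23, x24}, {x20, x21, x22, x23, x24}}.
int(A) = ⋃ {U ∈ τ : U ⊆ A}. Opens contained in A: ∅, {x21}, {x22}, {x21, x22}.
Taking the union of these: int(A) = {x21, x22}.
cl(A) = ⋂ {C closed : A ⊆ C}. Closed sets containing A: {x20, x21, x22, x23}, {x20, x21, x22, x23, x24}.
Intersecting these: cl(A) = {x20, x21, x22, x23}.
∂A = cl(A) ∖ int(A) = {x20, x21, x22, x23} ∖ {x21, x22} = {x20, x23}.


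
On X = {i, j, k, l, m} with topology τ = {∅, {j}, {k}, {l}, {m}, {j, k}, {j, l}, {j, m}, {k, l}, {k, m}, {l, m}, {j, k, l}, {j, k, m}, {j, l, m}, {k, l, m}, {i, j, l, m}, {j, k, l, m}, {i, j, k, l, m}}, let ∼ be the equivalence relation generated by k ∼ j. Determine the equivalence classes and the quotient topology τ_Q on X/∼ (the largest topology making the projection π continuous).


X/∼ = {[i], [j=k], [l], [m]}; |τ_Q| = 9.

Equivalence classes: [i], [j=k], [l], [m].
Quotient map π: X → X/∼ sends i ↦ [i], j ↦ [j=k], k ↦ [j=k], l ↦ [l], m ↦ [m].
For each subset V ⊆ X/∼, compute π^{-1}(V) ⊆ X and check whether π^{-1}(V) ∈ τ. V is open in τ_Q iff π^{-1}(V) ∈ τ.
  V = {}: π^{-1}(V) = ∅ ∈ τ ✓.
  V = {[i]}: π^{-1}(V) = {i} ∉ τ ✗.
  V = {[j=k]}: π^{-1}(V) = {j, k} ∈ τ ✓.
  V = {[i], [j=k]}: π^{-1}(V) = {i, j, k} ∉ τ ✗.
  V = {[l]}: π^{-1}(V) = {l} ∈ τ ✓.
  V = {[i], [l]}: π^{-1}(V) = {i, l} ∉ τ ✗.
  V = {[j=k], [l]}: π^{-1}(V) = {j, k, l} ∈ τ ✓.
  V = {[i], [j=k], [l]}: π^{-1}(V) = {i, j, k, l} ∉ τ ✗.
  V = {[m]}: π^{-1}(V) = {m} ∈ τ ✓.
  V = {[i], [m]}: π^{-1}(V) = {i, m} ∉ τ ✗.
  V = {[j=k], [m]}: π^{-1}(V) = {j, k, m} ∈ τ ✓.
  V = {[i], [j=k], [m]}: π^{-1}(V) = {i, j, k, m} ∉ τ ✗.
  V = {[l], [m]}: π^{-1}(V) = {l, m} ∈ τ ✓.
  V = {[i], [l], [m]}: π^{-1}(V) = {i, l, m} ∉ τ ✗.
  V = {[j=k], [l], [m]}: π^{-1}(V) = {j, k, l, m} ∈ τ ✓.
  V = {[i], [j=k], [l], [m]}: π^{-1}(V) = {i, j, k, l, m} ∈ τ ✓.
Open sets in the quotient: τ_Q = {{}, {[j=k]}, {[l]}, {[j=k], [l]}, {[m]}, {[j=k], [m]}, {[l], [m]}, {[j=k], [l], [m]}, {[i], [j=k], [l], [m]}} (9 elements).


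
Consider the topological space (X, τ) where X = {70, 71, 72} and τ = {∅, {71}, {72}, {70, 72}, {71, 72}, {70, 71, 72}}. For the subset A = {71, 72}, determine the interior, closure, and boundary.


int(A) = {71, 72}, cl(A) = {70, 71, 72}, ∂A = {70}.

Closed sets in (X, τ) are complements of opens:
  closed(X, τ) = {∅, {70}, {71}, {70, 71}, {70, 72}, {70, 71, 72}}.
int(A) = ⋃ {U ∈ τ : U ⊆ A}. Opens contained in A: ∅, {71}, {72}, {71, 72}.
Taking the union of these: int(A) = {71, 72}.
cl(A) = ⋂ {C closed : A ⊆ C}. Closed sets containing A: {70, 71, 72}.
Intersecting these: cl(A) = {70, 71, 72}.
∂A = cl(A) ∖ int(A) = {70, 71, 72} ∖ {71, 72} = {70}.


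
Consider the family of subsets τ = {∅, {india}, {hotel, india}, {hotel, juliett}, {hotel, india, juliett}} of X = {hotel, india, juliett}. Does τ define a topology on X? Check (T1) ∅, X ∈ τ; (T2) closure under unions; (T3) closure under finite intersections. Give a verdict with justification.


τ is NOT a topology on X.

Axiom (T1): ∅ ∈ τ? Yes; X ∈ τ? Yes.
Axiom (T2/T3): check pairwise unions and intersections of members of τ.
Counterexample for (T3): {hotel, india} ∩ {hotel, juliett} = {hotel} ∉ τ. Therefore τ is NOT a topology.


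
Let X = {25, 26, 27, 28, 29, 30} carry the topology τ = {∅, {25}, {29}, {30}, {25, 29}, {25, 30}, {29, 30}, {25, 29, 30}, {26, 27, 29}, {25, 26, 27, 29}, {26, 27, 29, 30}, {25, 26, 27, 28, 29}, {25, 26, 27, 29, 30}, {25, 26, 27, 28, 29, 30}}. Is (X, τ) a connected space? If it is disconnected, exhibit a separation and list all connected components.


(X, τ) is disconnected; components = [{30}, {25, 26, 27, 28, 29}].

Find clopen sets (U ∈ τ with X ∖ U ∈ τ):
  U = ∅, X ∖ U = {25, 26, 27, 28, 29, 30} — both open, so U is clopen.
  U = {30}, X ∖ U = {25, 26, 27, 28, 29} — both open, so U is clopen.
  U = {25, 26, 27, 28, 29}, X ∖ U = {30} — both open, so U is clopen.
  U = {25, 26, 27, 28, 29, 30}, X ∖ U = ∅ — both open, so U is clopen.
Nontrivial clopen(s) exist: e.g. {25, 26, 27, 28, 29}. So (X, τ) is disconnected.
Compute connected components by grouping points that agree on all clopens:
  component: {30}
  component: {25, 26, 27, 28, 29}


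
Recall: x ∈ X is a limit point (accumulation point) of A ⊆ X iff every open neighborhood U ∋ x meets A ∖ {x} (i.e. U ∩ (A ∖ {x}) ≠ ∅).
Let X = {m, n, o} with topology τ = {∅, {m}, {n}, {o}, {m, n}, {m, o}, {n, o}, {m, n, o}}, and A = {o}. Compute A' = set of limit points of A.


A' = ∅

For each x ∈ X, list the open sets U ∈ τ with x ∈ U, then check whether U ∩ (A ∖ {x}) ≠ ∅ for every such U.
  x = m: open {m} ∋ x has {m} ∩ (A ∖ {m}) = ∅, so x is NOT a limit point.
  x = n: open {n} ∋ x has {n} ∩ (A ∖ {n}) = ∅, so x is NOT a limit point.
  x = o: open {o} ∋ x has {o} ∩ (A ∖ {o}) = ∅, so x is NOT a limit point.
Collecting: A' = ∅.


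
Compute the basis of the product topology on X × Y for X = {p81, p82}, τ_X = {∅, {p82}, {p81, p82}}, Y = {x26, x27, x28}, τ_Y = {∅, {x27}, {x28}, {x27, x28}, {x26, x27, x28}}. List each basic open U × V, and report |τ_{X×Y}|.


Basis B = {∅ × ∅, {p82} × {x27}, {p82} × {x28}, {p81, p82} × {x27}, {p81, p82} × {x28}, {p82} × {x27, x28}, {p82} × {x26, x27, x28}, {p81, p82} × {x27, x28}, {p81, p82} × {x26, x27, x28}}; |τ_{X×Y}| = 14.

Enumerate products U × V with U ∈ τ_X, V ∈ τ_Y (deduplicated):
  ∅ × ∅ = {} (∅)
  {p82} × {x27} = {(p82,x27)}
  {p82} × {x28} = {(p82,x28)}
  {p81, p82} × {x27} = {(p81,x27), (p82,x27)}
  {p81, p82} × {x28} = {(p81,x28), (p82,x28)}
  {p82} × {x27, x28} = {(p82,x27), (p82,x28)}
  {p82} × {x26, x27, x28} = {(p82,x26), (p82,x27), (p82,x28)}
  {p81, p82} × {x27, x28} = {(p81,x27), (p81,x28), (p82,x27), (p82,x28)}
  {p81, p82} × {x26, x27, x28} = {(p81,x26), (p81,x27), (p81,x28), (p82,x26), (p82,x27), (p82,x28)}
These 9 distinct sets form the basis B.
Close under arbitrary unions to get τ_{X×Y}; counting gives |τ_{X×Y}| = 14.


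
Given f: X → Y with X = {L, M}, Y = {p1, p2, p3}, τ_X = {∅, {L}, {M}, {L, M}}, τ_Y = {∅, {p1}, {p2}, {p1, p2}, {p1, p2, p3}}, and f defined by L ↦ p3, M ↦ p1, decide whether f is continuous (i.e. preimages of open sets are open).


f IS continuous.

Compute f^{-1}(U) for each U ∈ τ_Y:
  U = ∅: f^{-1}(U) = ∅ ∈ τ_X ✓.
  U = {p1}: f^{-1}(U) = {M} ∈ τ_X ✓.
  U = {p2}: f^{-1}(U) = ∅ ∈ τ_X ✓.
  U = {p1, p2}: f^{-1}(U) = {M} ∈ τ_X ✓.
  U = {p1, p2, p3}: f^{-1}(U) = {L, M} ∈ τ_X ✓.
Every preimage lies in τ_X, so f IS continuous.


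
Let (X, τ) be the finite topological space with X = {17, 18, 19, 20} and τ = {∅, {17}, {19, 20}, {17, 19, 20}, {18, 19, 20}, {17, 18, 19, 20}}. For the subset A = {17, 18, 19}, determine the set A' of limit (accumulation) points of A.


A' = {18, 20}

For each x ∈ X, list the open sets U ∈ τ with x ∈ U, then check whether U ∩ (A ∖ {x}) ≠ ∅ for every such U.
  x = 17: open {17} ∋ x has {17} ∩ (A ∖ {17}) = ∅, so x is NOT a limit point.
  x = 18: opens ∋ x are {18, 19, 20}, {17, 18, 19, 20}; each meets A ∖ {18}, so x IS a limit point.
  x = 19: open {19, 20} ∋ x has {19, 20} ∩ (A ∖ {19}) = ∅, so x is NOT a limit point.
  x = 20: opens ∋ x are {19, 20}, {17, 19, 20}, {18, 19, 20}, {17, 18, 19, 20}; each meets A ∖ {20}, so x IS a limit point.
Collecting: A' = {18, 20}.


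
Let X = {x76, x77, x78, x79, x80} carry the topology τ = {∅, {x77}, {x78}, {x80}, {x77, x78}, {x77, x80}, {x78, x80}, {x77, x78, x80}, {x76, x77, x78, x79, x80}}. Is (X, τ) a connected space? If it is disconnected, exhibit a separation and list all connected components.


(X, τ) is connected.

Find clopen sets (U ∈ τ with X ∖ U ∈ τ):
  U = ∅, X ∖ U = {x76, x77, x78, x79, x80} — both open, so U is clopen.
  U = {x76, x77, x78, x79, x80}, X ∖ U = ∅ — both open, so U is clopen.
Only trivial clopens (∅ and X) exist, so (X, τ) is connected.
Compute connected components by grouping points that agree on all clopens:
  component: {x76, x77, x78, x79, x80}


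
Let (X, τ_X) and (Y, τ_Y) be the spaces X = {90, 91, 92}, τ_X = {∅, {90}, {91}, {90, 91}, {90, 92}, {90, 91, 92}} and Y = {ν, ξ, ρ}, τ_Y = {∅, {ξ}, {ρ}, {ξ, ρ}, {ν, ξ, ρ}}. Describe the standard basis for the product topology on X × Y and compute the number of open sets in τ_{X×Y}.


Basis B = {∅ × ∅, {90} × {ξ}, {90} × {ρ}, {91} × {ξ}, {91} × {ρ}, {90} × {ξ, ρ}, {90, 91} × {ξ}, {90, 92} × {ξ}, {90, 91} × {ρ}, {90, 92} × {ρ}, {91} × {ξ, ρ}, {90} × {ν, ξ, ρ}, {90, 91, 92} × {ξ}, {90, 91, 92} × {ρ}, {91} × {ν, ξ, ρ}, {90, 91} × {ξ, ρ}, {90, 92} × {ξ, ρ}, {90, 91} × {ν, ξ, ρ}, {90, 92} × {ν, ξ, ρ}, {90, 91, 92} × {ξ, ρ}, {90, 91, 92} × {ν, ξ, ρ}}; |τ_{X×Y}| = 70.

Enumerate products U × V with U ∈ τ_X, V ∈ τ_Y (deduplicated):
  ∅ × ∅ = {} (∅)
  {90} × {ξ} = {(90,ξ)}
  {90} × {ρ} = {(90,ρ)}
  {91} × {ξ} = {(91,ξ)}
  {91} × {ρ} = {(91,ρ)}
  {90} × {ξ, ρ} = {(90,ξ), (90,ρ)}
  {90, 91} × {ξ} = {(90,ξ), (91,ξ)}
  {90, 92} × {ξ} = {(90,ξ), (92,ξ)}
  {90, 91} × {ρ} = {(90,ρ), (91,ρ)}
  {90, 92} × {ρ} = {(90,ρ), (92,ρ)}
  {91} × {ξ, ρ} = {(91,ξ), (91,ρ)}
  {90} × {ν, ξ, ρ} = {(90,ν), (90,ξ), (90,ρ)}
  {90, 91, 92} × {ξ} = {(90,ξ), (91,ξ), (92,ξ)}
  {90, 91, 92} × {ρ} = {(90,ρ), (91,ρ), (92,ρ)}
  {91} × {ν, ξ, ρ} = {(91,ν), (91,ξ), (91,ρ)}
  {90, 91} × {ξ, ρ} = {(90,ξ), (90,ρ), (91,ξ), (91,ρ)}
  {90, 92} × {ξ, ρ} = {(90,ξ), (90,ρ), (92,ξ), (92,ρ)}
  {90, 91} × {ν, ξ, ρ} = {(90,ν), (90,ξ), (90,ρ), (91,ν), (91,ξ), (91,ρ)}
  {90, 92} × {ν, ξ, ρ} = {(90,ν), (90,ξ), (90,ρ), (92,ν), (92,ξ), (92,ρ)}
  {90, 91, 92} × {ξ, ρ} = {(90,ξ), (90,ρ), (91,ξ), (91,ρ), (92,ξ), (92,ρ)}
  {90, 91, 92} × {ν, ξ, ρ} = {(90,ν), (90,ξ), (90,ρ), (91,ν), (91,ξ), (91,ρ), (92,ν), (92,ξ), (92,ρ)}
These 21 distinct sets form the basis B.
Close under arbitrary unions to get τ_{X×Y}; counting gives |τ_{X×Y}| = 70.


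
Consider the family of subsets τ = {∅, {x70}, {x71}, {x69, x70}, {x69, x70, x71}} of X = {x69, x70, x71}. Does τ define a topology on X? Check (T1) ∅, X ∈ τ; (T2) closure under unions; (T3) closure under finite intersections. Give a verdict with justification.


τ is NOT a topology on X.

Axiom (T1): ∅ ∈ τ? Yes; X ∈ τ? Yes.
Axiom (T2/T3): check pairwise unions and intersections of members of τ.
Counterexample for (T2): {x70} ∪ {x71} = {x70, x71} ∉ τ. Therefore τ is NOT a topology.


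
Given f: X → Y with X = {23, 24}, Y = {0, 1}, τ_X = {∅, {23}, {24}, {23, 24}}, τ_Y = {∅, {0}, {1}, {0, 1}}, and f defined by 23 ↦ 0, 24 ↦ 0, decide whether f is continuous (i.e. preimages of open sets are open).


f IS continuous.

Compute f^{-1}(U) for each U ∈ τ_Y:
  U = ∅: f^{-1}(U) = ∅ ∈ τ_X ✓.
  U = {0}: f^{-1}(U) = {23, 24} ∈ τ_X ✓.
  U = {1}: f^{-1}(U) = ∅ ∈ τ_X ✓.
  U = {0, 1}: f^{-1}(U) = {23, 24} ∈ τ_X ✓.
Every preimage lies in τ_X, so f IS continuous.


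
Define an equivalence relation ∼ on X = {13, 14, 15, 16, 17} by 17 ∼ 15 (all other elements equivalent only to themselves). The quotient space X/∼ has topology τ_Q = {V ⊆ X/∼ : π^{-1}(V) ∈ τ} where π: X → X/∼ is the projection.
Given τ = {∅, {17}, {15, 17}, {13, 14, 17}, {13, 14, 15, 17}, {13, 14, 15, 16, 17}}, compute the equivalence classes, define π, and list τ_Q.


X/∼ = {[13], [14], [15=17], [16]}; |τ_Q| = 4.

Equivalence classes: [13], [14], [15=17], [16].
Quotient map π: X → X/∼ sends 13 ↦ [13], 14 ↦ [14], 15 ↦ [15=17], 16 ↦ [16], 17 ↦ [15=17].
For each subset V ⊆ X/∼, compute π^{-1}(V) ⊆ X and check whether π^{-1}(V) ∈ τ. V is open in τ_Q iff π^{-1}(V) ∈ τ.
  V = {}: π^{-1}(V) = ∅ ∈ τ ✓.
  V = {[13]}: π^{-1}(V) = {13} ∉ τ ✗.
  V = {[14]}: π^{-1}(V) = {14} ∉ τ ✗.
  V = {[13], [14]}: π^{-1}(V) = {13, 14} ∉ τ ✗.
  V = {[15=17]}: π^{-1}(V) = {15, 17} ∈ τ ✓.
  V = {[13], [15=17]}: π^{-1}(V) = {13, 15, 17} ∉ τ ✗.
  V = {[14], [15=17]}: π^{-1}(V) = {14, 15, 17} ∉ τ ✗.
  V = {[13], [14], [15=17]}: π^{-1}(V) = {13, 14, 15, 17} ∈ τ ✓.
  V = {[16]}: π^{-1}(V) = {16} ∉ τ ✗.
  V = {[13], [16]}: π^{-1}(V) = {13, 16} ∉ τ ✗.
  V = {[14], [16]}: π^{-1}(V) = {14, 16} ∉ τ ✗.
  V = {[13], [14], [16]}: π^{-1}(V) = {13, 14, 16} ∉ τ ✗.
  V = {[15=17], [16]}: π^{-1}(V) = {15, 16, 17} ∉ τ ✗.
  V = {[13], [15=17], [16]}: π^{-1}(V) = {13, 15, 16, 17} ∉ τ ✗.
  V = {[14], [15=17], [16]}: π^{-1}(V) = {14, 15, 16, 17} ∉ τ ✗.
  V = {[13], [14], [15=17], [16]}: π^{-1}(V) = {13, 14, 15, 16, 17} ∈ τ ✓.
Open sets in the quotient: τ_Q = {{}, {[15=17]}, {[13], [14], [15=17]}, {[13], [14], [15=17], [16]}} (4 elements).


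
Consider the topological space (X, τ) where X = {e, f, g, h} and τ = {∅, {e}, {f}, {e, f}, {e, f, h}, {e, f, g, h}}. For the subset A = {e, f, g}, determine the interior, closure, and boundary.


int(A) = {e, f}, cl(A) = {e, f, g, h}, ∂A = {g, h}.

Closed sets in (X, τ) are complements of opens:
  closed(X, τ) = {∅, {g}, {g, h}, {e, g, h}, {f, g, h}, {e, f, g, h}}.
int(A) = ⋃ {U ∈ τ : U ⊆ A}. Opens contained in A: ∅, {e}, {f}, {e, f}.
Taking the union of these: int(A) = {e, f}.
cl(A) = ⋂ {C closed : A ⊆ C}. Closed sets containing A: {e, f, g, h}.
Intersecting these: cl(A) = {e, f, g, h}.
∂A = cl(A) ∖ int(A) = {e, f, g, h} ∖ {e, f} = {g, h}.


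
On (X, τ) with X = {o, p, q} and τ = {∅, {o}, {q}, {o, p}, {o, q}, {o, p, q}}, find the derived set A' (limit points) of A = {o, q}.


A' = {p}

For each x ∈ X, list the open sets U ∈ τ with x ∈ U, then check whether U ∩ (A ∖ {x}) ≠ ∅ for every such U.
  x = o: open {o} ∋ x has {o} ∩ (A ∖ {o}) = ∅, so x is NOT a limit point.
  x = p: opens ∋ x are {o, p}, {o, p, q}; each meets A ∖ {p}, so x IS a limit point.
  x = q: open {q} ∋ x has {q} ∩ (A ∖ {q}) = ∅, so x is NOT a limit point.
Collecting: A' = {p}.


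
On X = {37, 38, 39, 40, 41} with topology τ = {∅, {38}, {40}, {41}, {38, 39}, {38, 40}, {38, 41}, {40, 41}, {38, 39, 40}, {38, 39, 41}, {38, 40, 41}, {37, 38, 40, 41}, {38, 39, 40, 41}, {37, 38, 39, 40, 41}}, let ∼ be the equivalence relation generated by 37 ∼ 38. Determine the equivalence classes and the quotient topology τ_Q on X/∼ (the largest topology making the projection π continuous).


X/∼ = {[37=38], [39], [40], [41]}; |τ_Q| = 6.

Equivalence classes: [37=38], [39], [40], [41].
Quotient map π: X → X/∼ sends 37 ↦ [37=38], 38 ↦ [37=38], 39 ↦ [39], 40 ↦ [40], 41 ↦ [41].
For each subset V ⊆ X/∼, compute π^{-1}(V) ⊆ X and check whether π^{-1}(V) ∈ τ. V is open in τ_Q iff π^{-1}(V) ∈ τ.
  V = {}: π^{-1}(V) = ∅ ∈ τ ✓.
  V = {[37=38]}: π^{-1}(V) = {37, 38} ∉ τ ✗.
  V = {[39]}: π^{-1}(V) = {39} ∉ τ ✗.
  V = {[37=38], [39]}: π^{-1}(V) = {37, 38, 39} ∉ τ ✗.
  V = {[40]}: π^{-1}(V) = {40} ∈ τ ✓.
  V = {[37=38], [40]}: π^{-1}(V) = {37, 38, 40} ∉ τ ✗.
  V = {[39], [40]}: π^{-1}(V) = {39, 40} ∉ τ ✗.
  V = {[37=38], [39], [40]}: π^{-1}(V) = {37, 38, 39, 40} ∉ τ ✗.
  V = {[41]}: π^{-1}(V) = {41} ∈ τ ✓.
  V = {[37=38], [41]}: π^{-1}(V) = {37, 38, 41} ∉ τ ✗.
  V = {[39], [41]}: π^{-1}(V) = {39, 41} ∉ τ ✗.
  V = {[37=38], [39], [41]}: π^{-1}(V) = {37, 38, 39, 41} ∉ τ ✗.
  V = {[40], [41]}: π^{-1}(V) = {40, 41} ∈ τ ✓.
  V = {[37=38], [40], [41]}: π^{-1}(V) = {37, 38, 40, 41} ∈ τ ✓.
  V = {[39], [40], [41]}: π^{-1}(V) = {39, 40, 41} ∉ τ ✗.
  V = {[37=38], [39], [40], [41]}: π^{-1}(V) = {37, 38, 39, 40, 41} ∈ τ ✓.
Open sets in the quotient: τ_Q = {{}, {[40]}, {[41]}, {[40], [41]}, {[37=38], [40], [41]}, {[37=38], [39], [40], [41]}} (6 elements).


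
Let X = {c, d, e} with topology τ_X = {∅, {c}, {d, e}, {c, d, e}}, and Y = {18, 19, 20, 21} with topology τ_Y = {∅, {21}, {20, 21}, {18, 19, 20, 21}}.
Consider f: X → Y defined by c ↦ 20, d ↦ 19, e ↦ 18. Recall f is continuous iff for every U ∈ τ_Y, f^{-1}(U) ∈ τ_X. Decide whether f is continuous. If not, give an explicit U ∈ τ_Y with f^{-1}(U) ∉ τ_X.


f IS continuous.

Compute f^{-1}(U) for each U ∈ τ_Y:
  U = ∅: f^{-1}(U) = ∅ ∈ τ_X ✓.
  U = {21}: f^{-1}(U) = ∅ ∈ τ_X ✓.
  U = {20, 21}: f^{-1}(U) = {c} ∈ τ_X ✓.
  U = {18, 19, 20, 21}: f^{-1}(U) = {c, d, e} ∈ τ_X ✓.
Every preimage lies in τ_X, so f IS continuous.


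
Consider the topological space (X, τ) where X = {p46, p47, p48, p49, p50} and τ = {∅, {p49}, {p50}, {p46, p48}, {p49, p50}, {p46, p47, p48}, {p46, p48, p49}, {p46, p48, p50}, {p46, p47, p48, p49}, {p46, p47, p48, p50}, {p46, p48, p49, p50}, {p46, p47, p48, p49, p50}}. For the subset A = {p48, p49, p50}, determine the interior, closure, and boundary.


int(A) = {p49, p50}, cl(A) = {p46, p47, p48, p49, p50}, ∂A = {p46, p47, p48}.

Closed sets in (X, τ) are complements of opens:
  closed(X, τ) = {∅, {p47}, {p49}, {p50}, {p47, p49}, {p47, p50}, {p49, p50}, {p46, p47, p48}, {p47, p49, p50}, {p46, p47, p48, p49}, {p46, p47, p48, p50}, {p46, p47, p48, p49, p50}}.
int(A) = ⋃ {U ∈ τ : U ⊆ A}. Opens contained in A: ∅, {p49}, {p50}, {p49, p50}.
Taking the union of these: int(A) = {p49, p50}.
cl(A) = ⋂ {C closed : A ⊆ C}. Closed sets containing A: {p46, p47, p48, p49, p50}.
Intersecting these: cl(A) = {p46, p47, p48, p49, p50}.
∂A = cl(A) ∖ int(A) = {p46, p47, p48, p49, p50} ∖ {p49, p50} = {p46, p47, p48}.


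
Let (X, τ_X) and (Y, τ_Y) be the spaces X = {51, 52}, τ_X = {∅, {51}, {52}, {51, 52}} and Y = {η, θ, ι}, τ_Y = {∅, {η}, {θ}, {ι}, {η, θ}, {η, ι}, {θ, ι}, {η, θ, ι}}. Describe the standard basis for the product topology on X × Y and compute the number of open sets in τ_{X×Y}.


Basis B = {∅ × ∅, {51} × {η}, {51} × {θ}, {51} × {ι}, {52} × {η}, {52} × {θ}, {52} × {ι}, {51} × {η, θ}, {51} × {η, ι}, {51, 52} × {η}, {51} × {θ, ι}, {51, 52} × {θ}, {51, 52} × {ι}, {52} × {η, θ}, {52} × {η, ι}, {52} × {θ, ι}, {51} × {η, θ, ι}, {52} × {η, θ, ι}, {51, 52} × {η, θ}, {51, 52} × {η, ι}, {51, 52} × {θ, ι}, {51, 52} × {η, θ, ι}}; |τ_{X×Y}| = 64.

Enumerate products U × V with U ∈ τ_X, V ∈ τ_Y (deduplicated):
  ∅ × ∅ = {} (∅)
  {51} × {η} = {(51,η)}
  {51} × {θ} = {(51,θ)}
  {51} × {ι} = {(51,ι)}
  {52} × {η} = {(52,η)}
  {52} × {θ} = {(52,θ)}
  {52} × {ι} = {(52,ι)}
  {51} × {η, θ} = {(51,η), (51,θ)}
  {51} × {η, ι} = {(51,η), (51,ι)}
  {51, 52} × {η} = {(51,η), (52,η)}
  {51} × {θ, ι} = {(51,θ), (51,ι)}
  {51, 52} × {θ} = {(51,θ), (52,θ)}
  {51, 52} × {ι} = {(51,ι), (52,ι)}
  {52} × {η, θ} = {(52,η), (52,θ)}
  {52} × {η, ι} = {(52,η), (52,ι)}
  {52} × {θ, ι} = {(52,θ), (52,ι)}
  {51} × {η, θ, ι} = {(51,η), (51,θ), (51,ι)}
  {52} × {η, θ, ι} = {(52,η), (52,θ), (52,ι)}
  {51, 52} × {η, θ} = {(51,η), (51,θ), (52,η), (52,θ)}
  {51, 52} × {η, ι} = {(51,η), (51,ι), (52,η), (52,ι)}
  {51, 52} × {θ, ι} = {(51,θ), (51,ι), (52,θ), (52,ι)}
  {51, 52} × {η, θ, ι} = {(51,η), (51,θ), (51,ι), (52,η), (52,θ), (52,ι)}
These 22 distinct sets form the basis B.
Close under arbitrary unions to get τ_{X×Y}; counting gives |τ_{X×Y}| = 64.


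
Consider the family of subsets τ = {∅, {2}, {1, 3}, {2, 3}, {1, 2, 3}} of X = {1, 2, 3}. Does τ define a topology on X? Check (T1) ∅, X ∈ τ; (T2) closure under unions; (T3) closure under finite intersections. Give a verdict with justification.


τ is NOT a topology on X.

Axiom (T1): ∅ ∈ τ? Yes; X ∈ τ? Yes.
Axiom (T2/T3): check pairwise unions and intersections of members of τ.
Counterexample for (T3): {1, 3} ∩ {2, 3} = {3} ∉ τ. Therefore τ is NOT a topology.


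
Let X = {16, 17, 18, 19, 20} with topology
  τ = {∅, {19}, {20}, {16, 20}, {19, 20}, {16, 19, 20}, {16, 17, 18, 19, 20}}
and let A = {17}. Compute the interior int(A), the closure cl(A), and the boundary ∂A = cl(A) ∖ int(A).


int(A) = ∅, cl(A) = {17, 18}, ∂A = {17, 18}.

Closed sets in (X, τ) are complements of opens:
  closed(X, τ) = {∅, {17, 18}, {16, 17, 18}, {17, 18, 19}, {16, 17, 18, 19}, {16, 17, 18, 20}, {16, 17, 18, 19, 20}}.
int(A) = ⋃ {U ∈ τ : U ⊆ A}. Opens contained in A: ∅.
Taking the union of these: int(A) = ∅.
cl(A) = ⋂ {C closed : A ⊆ C}. Closed sets containing A: {17, 18}, {16, 17, 18}, {17, 18, 19}, {16, 17, 18, 19}, {16, 17, 18, 20}, {16, 17, 18, 19, 20}.
Intersecting these: cl(A) = {17, 18}.
∂A = cl(A) ∖ int(A) = {17, 18} ∖ ∅ = {17, 18}.


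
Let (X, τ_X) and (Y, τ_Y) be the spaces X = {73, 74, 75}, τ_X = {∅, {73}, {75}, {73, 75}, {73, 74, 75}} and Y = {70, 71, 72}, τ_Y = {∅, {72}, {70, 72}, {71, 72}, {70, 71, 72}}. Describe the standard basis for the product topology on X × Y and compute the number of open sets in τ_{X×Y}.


Basis B = {∅ × ∅, {73} × {72}, {75} × {72}, {73} × {70, 72}, {73} × {71, 72}, {73, 75} × {72}, {75} × {70, 72}, {75} × {71, 72}, {73} × {70, 71, 72}, {73, 74, 75} × {72}, {75} × {70, 71, 72}, {73, 75} × {70, 72}, {73, 75} × {71, 72}, {73, 75} × {70, 71, 72}, {73, 74, 75} × {70, 72}, {73, 74, 75} × {71, 72}, {73, 74, 75} × {70, 71, 72}}; |τ_{X×Y}| = 50.

Enumerate products U × V with U ∈ τ_X, V ∈ τ_Y (deduplicated):
  ∅ × ∅ = {} (∅)
  {73} × {72} = {(73,72)}
  {75} × {72} = {(75,72)}
  {73} × {70, 72} = {(73,70), (73,72)}
  {73} × {71, 72} = {(73,71), (73,72)}
  {73, 75} × {72} = {(73,72), (75,72)}
  {75} × {70, 72} = {(75,70), (75,72)}
  {75} × {71, 72} = {(75,71), (75,72)}
  {73} × {70, 71, 72} = {(73,70), (73,71), (73,72)}
  {73, 74, 75} × {72} = {(73,72), (74,72), (75,72)}
  {75} × {70, 71, 72} = {(75,70), (75,71), (75,72)}
  {73, 75} × {70, 72} = {(73,70), (73,72), (75,70), (75,72)}
  {73, 75} × {71, 72} = {(73,71), (73,72), (75,71), (75,72)}
  {73, 75} × {70, 71, 72} = {(73,70), (73,71), (73,72), (75,70), (75,71), (75,72)}
  {73, 74, 75} × {70, 72} = {(73,70), (73,72), (74,70), (74,72), (75,70), (75,72)}
  {73, 74, 75} × {71, 72} = {(73,71), (73,72), (74,71), (74,72), (75,71), (75,72)}
  {73, 74, 75} × {70, 71, 72} = {(73,70), (73,71), (73,72), (74,70), (74,71), (74,72), (75,70), (75,71), (75,72)}
These 17 distinct sets form the basis B.
Close under arbitrary unions to get τ_{X×Y}; counting gives |τ_{X×Y}| = 50.


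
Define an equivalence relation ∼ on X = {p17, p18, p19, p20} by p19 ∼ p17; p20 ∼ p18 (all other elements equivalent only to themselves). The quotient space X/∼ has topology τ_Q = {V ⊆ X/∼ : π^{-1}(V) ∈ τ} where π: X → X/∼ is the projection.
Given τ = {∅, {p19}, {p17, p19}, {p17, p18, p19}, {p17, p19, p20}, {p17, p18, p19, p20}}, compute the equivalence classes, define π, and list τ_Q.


X/∼ = {[p17=p19], [p18=p20]}; |τ_Q| = 3.

Equivalence classes: [p17=p19], [p18=p20].
Quotient map π: X → X/∼ sends p17 ↦ [p17=p19], p18 ↦ [p18=p20], p19 ↦ [p17=p19], p20 ↦ [p18=p20].
For each subset V ⊆ X/∼, compute π^{-1}(V) ⊆ X and check whether π^{-1}(V) ∈ τ. V is open in τ_Q iff π^{-1}(V) ∈ τ.
  V = {}: π^{-1}(V) = ∅ ∈ τ ✓.
  V = {[p17=p19]}: π^{-1}(V) = {p17, p19} ∈ τ ✓.
  V = {[p18=p20]}: π^{-1}(V) = {p18, p20} ∉ τ ✗.
  V = {[p17=p19], [p18=p20]}: π^{-1}(V) = {p17, p18, p19, p20} ∈ τ ✓.
Open sets in the quotient: τ_Q = {{}, {[p17=p19]}, {[p17=p19], [p18=p20]}} (3 elements).


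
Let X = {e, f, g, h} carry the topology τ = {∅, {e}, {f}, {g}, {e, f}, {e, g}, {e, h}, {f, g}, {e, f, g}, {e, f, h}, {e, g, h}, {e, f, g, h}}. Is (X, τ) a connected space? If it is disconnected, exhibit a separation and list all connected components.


(X, τ) is disconnected; components = [{f}, {g}, {e, h}].

Find clopen sets (U ∈ τ with X ∖ U ∈ τ):
  U = ∅, X ∖ U = {e, f, g, h} — both open, so U is clopen.
  U = {f}, X ∖ U = {e, g, h} — both open, so U is clopen.
  U = {g}, X ∖ U = {e, f, h} — both open, so U is clopen.
  U = {e, h}, X ∖ U = {f, g} — both open, so U is clopen.
  U = {f, g}, X ∖ U = {e, h} — both open, so U is clopen.
  U = {e, f, h}, X ∖ U = {g} — both open, so U is clopen.
  U = {e, g, h}, X ∖ U = {f} — both open, so U is clopen.
  U = {e, f, g, h}, X ∖ U = ∅ — both open, so U is clopen.
Nontrivial clopen(s) exist: e.g. {f}. So (X, τ) is disconnected.
Compute connected components by grouping points that agree on all clopens:
  component: {f}
  component: {g}
  component: {e, h}


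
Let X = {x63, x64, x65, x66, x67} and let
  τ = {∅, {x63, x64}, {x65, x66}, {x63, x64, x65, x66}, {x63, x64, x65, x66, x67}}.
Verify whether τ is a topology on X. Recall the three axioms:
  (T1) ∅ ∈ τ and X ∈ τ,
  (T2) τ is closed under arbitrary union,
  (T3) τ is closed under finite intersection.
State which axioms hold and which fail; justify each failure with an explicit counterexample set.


τ IS a topology on X.

Axiom (T1): ∅ ∈ τ? Yes; X ∈ τ? Yes.
Axiom (T2/T3): check pairwise unions and intersections of members of τ.
All pairwise intersections and unions checked — each lies in τ. Therefore τ satisfies (T1), (T2), (T3): it IS a topology on X.


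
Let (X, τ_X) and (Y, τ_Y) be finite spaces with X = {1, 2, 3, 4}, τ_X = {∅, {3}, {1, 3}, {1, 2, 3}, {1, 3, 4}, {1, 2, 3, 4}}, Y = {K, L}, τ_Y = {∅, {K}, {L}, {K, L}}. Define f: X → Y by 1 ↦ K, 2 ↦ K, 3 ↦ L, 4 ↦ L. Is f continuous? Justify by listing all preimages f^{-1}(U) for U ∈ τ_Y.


f is NOT continuous.

Compute f^{-1}(U) for each U ∈ τ_Y:
  U = ∅: f^{-1}(U) = ∅ ∈ τ_X ✓.
  U = {K}: f^{-1}(U) = {1, 2} ∉ τ_X ✗.
  U = {L}: f^{-1}(U) = {3, 4} ∉ τ_X ✗.
  U = {K, L}: f^{-1}(U) = {1, 2, 3, 4} ∈ τ_X ✓.
Found U = {K} with f^{-1}(U) = {1, 2} not in τ_X. Therefore f is NOT continuous.


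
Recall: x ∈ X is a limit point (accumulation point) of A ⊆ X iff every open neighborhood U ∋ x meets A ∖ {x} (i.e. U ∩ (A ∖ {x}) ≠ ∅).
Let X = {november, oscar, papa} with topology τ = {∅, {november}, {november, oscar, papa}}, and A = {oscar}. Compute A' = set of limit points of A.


A' = {papa}

For each x ∈ X, list the open sets U ∈ τ with x ∈ U, then check whether U ∩ (A ∖ {x}) ≠ ∅ for every such U.
  x = november: open {november} ∋ x has {november} ∩ (A ∖ {november}) = ∅, so x is NOT a limit point.
  x = oscar: open {november, oscar, papa} ∋ x has {november, oscar, papa} ∩ (A ∖ {oscar}) = ∅, so x is NOT a limit point.
  x = papa: opens ∋ x are {november, oscar, papa}; each meets A ∖ {papa}, so x IS a limit point.
Collecting: A' = {papa}.


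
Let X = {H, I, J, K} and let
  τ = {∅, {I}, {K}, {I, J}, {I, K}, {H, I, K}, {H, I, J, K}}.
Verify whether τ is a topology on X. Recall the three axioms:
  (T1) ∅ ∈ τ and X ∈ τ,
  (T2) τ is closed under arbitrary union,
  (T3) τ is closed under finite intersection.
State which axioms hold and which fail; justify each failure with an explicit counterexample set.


τ is NOT a topology on X.

Axiom (T1): ∅ ∈ τ? Yes; X ∈ τ? Yes.
Axiom (T2/T3): check pairwise unions and intersections of members of τ.
Counterexample for (T2): {K} ∪ {I, J} = {I, J, K} ∉ τ. Therefore τ is NOT a topology.
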